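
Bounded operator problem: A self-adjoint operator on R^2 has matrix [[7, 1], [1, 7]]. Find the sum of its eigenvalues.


For a self-adjoint (symmetric) matrix, the eigenvalues are real.
The sum of eigenvalues equals the trace of the matrix.
trace = 7 + 7 = 14

14


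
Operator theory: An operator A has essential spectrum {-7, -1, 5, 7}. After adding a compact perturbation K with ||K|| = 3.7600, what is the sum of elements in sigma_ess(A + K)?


By Weyl's theorem, the essential spectrum is invariant under compact perturbations.
sigma_ess(A + K) = sigma_ess(A) = {-7, -1, 5, 7}
Sum = -7 + -1 + 5 + 7 = 4

4


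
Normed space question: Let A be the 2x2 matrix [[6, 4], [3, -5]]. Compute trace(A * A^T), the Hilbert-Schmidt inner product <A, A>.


trace(A * A^T) = sum of squares of all entries
= 6^2 + 4^2 + 3^2 + (-5)^2
= 36 + 16 + 9 + 25
= 86

86


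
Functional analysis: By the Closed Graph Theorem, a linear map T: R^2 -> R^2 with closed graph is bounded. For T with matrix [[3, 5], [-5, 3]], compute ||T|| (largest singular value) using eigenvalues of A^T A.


A^T A = [[34, 0], [0, 34]]
trace(A^T A) = 68, det(A^T A) = 1156
discriminant = 68^2 - 4*1156 = 0
Largest eigenvalue of A^T A = (trace + sqrt(disc))/2 = 34.0000
||T|| = sqrt(34.0000) = 5.8310

5.8310


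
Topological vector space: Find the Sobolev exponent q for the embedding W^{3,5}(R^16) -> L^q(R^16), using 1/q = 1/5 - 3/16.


Using the Sobolev embedding formula: 1/q = 1/p - k/n
1/q = 1/5 - 3/16 = 1/80
q = 1/(1/80) = 80

80.0000


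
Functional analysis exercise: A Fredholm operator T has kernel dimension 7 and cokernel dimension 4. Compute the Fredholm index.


The Fredholm index is defined as ind(T) = dim(ker T) - dim(coker T)
= 7 - 4
= 3

3


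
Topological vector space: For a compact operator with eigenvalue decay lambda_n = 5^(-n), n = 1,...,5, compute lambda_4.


The eigenvalue formula gives lambda_4 = 1/5^4
= 1/625
= 0.0016

0.0016


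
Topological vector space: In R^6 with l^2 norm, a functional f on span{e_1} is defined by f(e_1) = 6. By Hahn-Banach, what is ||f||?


The norm of f is given by ||f|| = sup_{||x||=1} |f(x)|.
On span{e_1}, ||e_1|| = 1, so ||f|| = |f(e_1)| / ||e_1||
= |6| / 1 = 6.0000

6.0000


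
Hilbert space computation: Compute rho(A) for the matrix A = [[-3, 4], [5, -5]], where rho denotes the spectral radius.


For a 2x2 matrix, eigenvalues satisfy lambda^2 - (trace)*lambda + det = 0
trace = -3 + -5 = -8
det = -3*-5 - 4*5 = -5
discriminant = (-8)^2 - 4*(-5) = 84
spectral radius = max |eigenvalue| = 8.5826

8.5826


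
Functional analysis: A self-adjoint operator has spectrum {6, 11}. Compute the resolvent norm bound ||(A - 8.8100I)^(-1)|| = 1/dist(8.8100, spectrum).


dist(8.8100, {6, 11}) = min(|8.8100 - 6|, |8.8100 - 11|)
= min(2.8100, 2.1900) = 2.1900
Resolvent bound = 1/2.1900 = 0.4566

0.4566


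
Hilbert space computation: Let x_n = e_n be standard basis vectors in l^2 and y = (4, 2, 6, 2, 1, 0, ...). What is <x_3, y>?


x_3 = e_3 is the standard basis vector with 1 in position 3.
<x_3, y> = y_3 = 6
As n -> infinity, <x_n, y> -> 0, confirming weak convergence of (x_n) to 0.

6


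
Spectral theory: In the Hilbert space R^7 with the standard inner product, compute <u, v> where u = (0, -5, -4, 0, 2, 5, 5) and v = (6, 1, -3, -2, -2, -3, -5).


Computing the standard inner product <u, v> = sum u_i * v_i
= 0*6 + -5*1 + -4*-3 + 0*-2 + 2*-2 + 5*-3 + 5*-5
= 0 + -5 + 12 + 0 + -4 + -15 + -25
= -37

-37


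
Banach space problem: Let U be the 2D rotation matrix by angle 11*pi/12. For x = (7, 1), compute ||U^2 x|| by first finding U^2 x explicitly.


U is a rotation by theta = 11*pi/12
U^2 = rotation by 2*theta = 22*pi/12
cos(22*pi/12) = 0.8660, sin(22*pi/12) = -0.5000
U^2 x = (0.8660 * 7 - -0.5000 * 1, -0.5000 * 7 + 0.8660 * 1)
= (6.5622, -2.6340)
||U^2 x|| = sqrt(6.5622^2 + (-2.6340)^2) = sqrt(50.0000) = 7.0711

7.0711


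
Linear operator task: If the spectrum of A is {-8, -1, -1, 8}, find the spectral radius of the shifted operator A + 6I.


Spectrum of A + 6I = {-2, 5, 5, 14}
Spectral radius = max |lambda| over the shifted spectrum
= max(2, 5, 5, 14) = 14

14


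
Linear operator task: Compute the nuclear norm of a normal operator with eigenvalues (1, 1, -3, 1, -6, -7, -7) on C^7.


For a normal operator, singular values equal |eigenvalues|.
Trace norm = sum |lambda_i| = 1 + 1 + 3 + 1 + 6 + 7 + 7
= 26

26


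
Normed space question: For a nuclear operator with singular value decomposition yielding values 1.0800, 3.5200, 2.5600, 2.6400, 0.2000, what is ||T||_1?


The nuclear norm is the sum of all singular values.
||T||_1 = 1.0800 + 3.5200 + 2.5600 + 2.6400 + 0.2000
= 10.0000

10.0000


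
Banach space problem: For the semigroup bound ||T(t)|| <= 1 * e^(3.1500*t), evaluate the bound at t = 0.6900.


||T(0.6900)|| <= 1 * exp(3.1500 * 0.6900)
= 1 * exp(2.1735)
= 1 * 8.7890
= 8.7890

8.7890


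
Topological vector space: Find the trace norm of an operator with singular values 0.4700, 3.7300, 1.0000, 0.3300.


The nuclear norm is the sum of all singular values.
||T||_1 = 0.4700 + 3.7300 + 1.0000 + 0.3300
= 5.5300

5.5300


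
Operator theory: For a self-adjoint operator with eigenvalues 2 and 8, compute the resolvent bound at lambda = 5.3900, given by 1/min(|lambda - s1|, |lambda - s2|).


dist(5.3900, {2, 8}) = min(|5.3900 - 2|, |5.3900 - 8|)
= min(3.3900, 2.6100) = 2.6100
Resolvent bound = 1/2.6100 = 0.3831

0.3831


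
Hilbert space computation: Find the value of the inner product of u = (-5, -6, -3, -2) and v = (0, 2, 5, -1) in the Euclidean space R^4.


Computing the standard inner product <u, v> = sum u_i * v_i
= -5*0 + -6*2 + -3*5 + -2*-1
= 0 + -12 + -15 + 2
= -25

-25


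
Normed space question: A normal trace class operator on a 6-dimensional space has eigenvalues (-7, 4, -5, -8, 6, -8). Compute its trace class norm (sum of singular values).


For a normal operator, singular values equal |eigenvalues|.
Trace norm = sum |lambda_i| = 7 + 4 + 5 + 8 + 6 + 8
= 38

38


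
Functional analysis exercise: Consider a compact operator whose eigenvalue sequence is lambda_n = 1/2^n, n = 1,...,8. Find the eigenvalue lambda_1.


The eigenvalue formula gives lambda_1 = 1/2^1
= 1/2
= 0.5000

0.5000


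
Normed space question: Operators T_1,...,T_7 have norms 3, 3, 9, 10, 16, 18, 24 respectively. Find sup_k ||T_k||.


By the Uniform Boundedness Principle, the supremum of norms is finite.
sup_k ||T_k|| = max(3, 3, 9, 10, 16, 18, 24) = 24

24


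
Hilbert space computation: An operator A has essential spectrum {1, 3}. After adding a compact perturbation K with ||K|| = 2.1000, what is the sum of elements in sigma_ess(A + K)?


By Weyl's theorem, the essential spectrum is invariant under compact perturbations.
sigma_ess(A + K) = sigma_ess(A) = {1, 3}
Sum = 1 + 3 = 4

4


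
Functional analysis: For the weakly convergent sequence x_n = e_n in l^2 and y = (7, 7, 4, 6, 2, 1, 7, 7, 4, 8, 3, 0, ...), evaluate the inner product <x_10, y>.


x_10 = e_10 is the standard basis vector with 1 in position 10.
<x_10, y> = y_10 = 8
As n -> infinity, <x_n, y> -> 0, confirming weak convergence of (x_n) to 0.

8


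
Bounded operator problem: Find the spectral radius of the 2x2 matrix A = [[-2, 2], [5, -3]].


For a 2x2 matrix, eigenvalues satisfy lambda^2 - (trace)*lambda + det = 0
trace = -2 + -3 = -5
det = -2*-3 - 2*5 = -4
discriminant = (-5)^2 - 4*(-4) = 41
spectral radius = max |eigenvalue| = 5.7016

5.7016


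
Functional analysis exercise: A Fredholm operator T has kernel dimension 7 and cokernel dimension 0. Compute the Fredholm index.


The Fredholm index is defined as ind(T) = dim(ker T) - dim(coker T)
= 7 - 0
= 7

7


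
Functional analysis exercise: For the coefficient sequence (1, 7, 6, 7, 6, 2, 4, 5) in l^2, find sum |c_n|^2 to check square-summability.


sum |c_n|^2 = 1^2 + 7^2 + 6^2 + 7^2 + 6^2 + 2^2 + 4^2 + 5^2
= 1 + 49 + 36 + 49 + 36 + 4 + 16 + 25
= 216

216


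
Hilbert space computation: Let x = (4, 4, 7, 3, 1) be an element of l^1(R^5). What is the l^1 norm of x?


The l^1 norm equals the sum of absolute values of all components.
||x||_1 = 4 + 4 + 7 + 3 + 1
= 19

19.0000


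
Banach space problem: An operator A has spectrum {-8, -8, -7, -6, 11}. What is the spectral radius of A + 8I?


Spectrum of A + 8I = {0, 0, 1, 2, 19}
Spectral radius = max |lambda| over the shifted spectrum
= max(0, 0, 1, 2, 19) = 19

19


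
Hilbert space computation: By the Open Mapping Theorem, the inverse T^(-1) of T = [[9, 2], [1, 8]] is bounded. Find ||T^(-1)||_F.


det(T) = 9*8 - 2*1 = 70
T^(-1) = (1/70) * [[8, -2], [-1, 9]] = [[0.1143, -0.0286], [-0.0143, 0.1286]]
||T^(-1)||_F^2 = 0.1143^2 + (-0.0286)^2 + (-0.0143)^2 + 0.1286^2 = 0.0306
||T^(-1)||_F = sqrt(0.0306) = 0.1750

0.1750


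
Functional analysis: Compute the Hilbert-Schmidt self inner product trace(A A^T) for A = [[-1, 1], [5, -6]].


trace(A * A^T) = sum of squares of all entries
= (-1)^2 + 1^2 + 5^2 + (-6)^2
= 1 + 1 + 25 + 36
= 63

63


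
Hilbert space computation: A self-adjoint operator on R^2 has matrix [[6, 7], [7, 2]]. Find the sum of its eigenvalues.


For a self-adjoint (symmetric) matrix, the eigenvalues are real.
The sum of eigenvalues equals the trace of the matrix.
trace = 6 + 2 = 8

8


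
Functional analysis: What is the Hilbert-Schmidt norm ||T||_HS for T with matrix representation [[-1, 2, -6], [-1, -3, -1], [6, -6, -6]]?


The Hilbert-Schmidt norm is sqrt(sum of squares of all entries).
Sum of squares = (-1)^2 + 2^2 + (-6)^2 + (-1)^2 + (-3)^2 + (-1)^2 + 6^2 + (-6)^2 + (-6)^2
= 1 + 4 + 36 + 1 + 9 + 1 + 36 + 36 + 36 = 160
||T||_HS = sqrt(160) = 12.6491

12.6491


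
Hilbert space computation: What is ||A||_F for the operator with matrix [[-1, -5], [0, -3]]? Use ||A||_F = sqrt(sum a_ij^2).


||A||_F^2 = sum a_ij^2
= (-1)^2 + (-5)^2 + 0^2 + (-3)^2
= 1 + 25 + 0 + 9 = 35
||A||_F = sqrt(35) = 5.9161

5.9161


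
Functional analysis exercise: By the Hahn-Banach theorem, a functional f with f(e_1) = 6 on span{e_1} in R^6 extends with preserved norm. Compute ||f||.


The norm of f is given by ||f|| = sup_{||x||=1} |f(x)|.
On span{e_1}, ||e_1|| = 1, so ||f|| = |f(e_1)| / ||e_1||
= |6| / 1 = 6.0000

6.0000


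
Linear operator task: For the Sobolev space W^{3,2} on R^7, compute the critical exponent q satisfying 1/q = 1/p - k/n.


Using the Sobolev embedding formula: 1/q = 1/p - k/n
1/q = 1/2 - 3/7 = 1/14
q = 1/(1/14) = 14

14.0000


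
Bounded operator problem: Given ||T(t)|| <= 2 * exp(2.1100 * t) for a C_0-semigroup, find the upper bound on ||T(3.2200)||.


||T(3.2200)|| <= 2 * exp(2.1100 * 3.2200)
= 2 * exp(6.7942)
= 2 * 892.6548
= 1785.3097

1785.3097


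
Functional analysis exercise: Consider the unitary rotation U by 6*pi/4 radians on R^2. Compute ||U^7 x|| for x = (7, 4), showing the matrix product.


U is a rotation by theta = 6*pi/4
U^7 = rotation by 7*theta = 42*pi/4 = 2*pi/4 (mod 2*pi)
cos(2*pi/4) = 0.0000, sin(2*pi/4) = 1.0000
U^7 x = (0.0000 * 7 - 1.0000 * 4, 1.0000 * 7 + 0.0000 * 4)
= (-4.0000, 7.0000)
||U^7 x|| = sqrt((-4.0000)^2 + 7.0000^2) = sqrt(65.0000) = 8.0623

8.0623


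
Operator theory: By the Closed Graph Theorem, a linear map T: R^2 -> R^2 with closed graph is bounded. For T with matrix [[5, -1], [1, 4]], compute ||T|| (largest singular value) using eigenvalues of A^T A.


A^T A = [[26, -1], [-1, 17]]
trace(A^T A) = 43, det(A^T A) = 441
discriminant = 43^2 - 4*441 = 85
Largest eigenvalue of A^T A = (trace + sqrt(disc))/2 = 26.1098
||T|| = sqrt(26.1098) = 5.1098

5.1098


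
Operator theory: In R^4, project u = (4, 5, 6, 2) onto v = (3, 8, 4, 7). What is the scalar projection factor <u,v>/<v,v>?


Computing <u,v> = 4*3 + 5*8 + 6*4 + 2*7 = 90
Computing <v,v> = 3^2 + 8^2 + 4^2 + 7^2 = 138
Projection coefficient = 90/138 = 0.6522

0.6522


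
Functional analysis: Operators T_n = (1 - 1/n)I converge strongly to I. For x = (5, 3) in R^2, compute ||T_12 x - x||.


T_12 x - x = (1 - 1/12)x - x = -x/12
||x|| = sqrt(34) = 5.8310
||T_12 x - x|| = ||x||/12 = 5.8310/12 = 0.4859

0.4859


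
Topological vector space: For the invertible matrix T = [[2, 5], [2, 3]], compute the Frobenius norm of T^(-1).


det(T) = 2*3 - 5*2 = -4
T^(-1) = (1/-4) * [[3, -5], [-2, 2]] = [[-0.7500, 1.2500], [0.5000, -0.5000]]
||T^(-1)||_F^2 = (-0.7500)^2 + 1.2500^2 + 0.5000^2 + (-0.5000)^2 = 2.6250
||T^(-1)||_F = sqrt(2.6250) = 1.6202

1.6202


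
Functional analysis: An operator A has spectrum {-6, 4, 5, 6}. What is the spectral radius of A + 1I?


Spectrum of A + 1I = {-5, 5, 6, 7}
Spectral radius = max |lambda| over the shifted spectrum
= max(5, 5, 6, 7) = 7

7


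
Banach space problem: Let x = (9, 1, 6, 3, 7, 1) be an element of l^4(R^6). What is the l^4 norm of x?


The l^4 norm = (sum |x_i|^4)^(1/4)
Sum of 4th powers = 6561 + 1 + 1296 + 81 + 2401 + 1 = 10341
||x||_4 = (10341)^(1/4) = 10.0842

10.0842


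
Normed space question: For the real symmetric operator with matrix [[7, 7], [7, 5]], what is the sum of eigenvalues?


For a self-adjoint (symmetric) matrix, the eigenvalues are real.
The sum of eigenvalues equals the trace of the matrix.
trace = 7 + 5 = 12

12


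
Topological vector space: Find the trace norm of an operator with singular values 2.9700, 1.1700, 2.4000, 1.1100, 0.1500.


The nuclear norm is the sum of all singular values.
||T||_1 = 2.9700 + 1.1700 + 2.4000 + 1.1100 + 0.1500
= 7.8000

7.8000


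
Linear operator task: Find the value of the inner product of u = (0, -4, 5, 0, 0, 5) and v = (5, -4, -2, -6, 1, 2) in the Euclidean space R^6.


Computing the standard inner product <u, v> = sum u_i * v_i
= 0*5 + -4*-4 + 5*-2 + 0*-6 + 0*1 + 5*2
= 0 + 16 + -10 + 0 + 0 + 10
= 16

16


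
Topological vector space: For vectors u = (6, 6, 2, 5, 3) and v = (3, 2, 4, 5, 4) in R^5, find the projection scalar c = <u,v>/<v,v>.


Computing <u,v> = 6*3 + 6*2 + 2*4 + 5*5 + 3*4 = 75
Computing <v,v> = 3^2 + 2^2 + 4^2 + 5^2 + 4^2 = 70
Projection coefficient = 75/70 = 1.0714

1.0714


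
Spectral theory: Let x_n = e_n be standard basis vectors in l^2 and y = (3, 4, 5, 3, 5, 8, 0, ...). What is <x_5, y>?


x_5 = e_5 is the standard basis vector with 1 in position 5.
<x_5, y> = y_5 = 5
As n -> infinity, <x_n, y> -> 0, confirming weak convergence of (x_n) to 0.

5


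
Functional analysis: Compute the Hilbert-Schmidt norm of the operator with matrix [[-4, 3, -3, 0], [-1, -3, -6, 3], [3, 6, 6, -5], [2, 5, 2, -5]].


The Hilbert-Schmidt norm is sqrt(sum of squares of all entries).
Sum of squares = (-4)^2 + 3^2 + (-3)^2 + 0^2 + (-1)^2 + (-3)^2 + (-6)^2 + 3^2 + 3^2 + 6^2 + 6^2 + (-5)^2 + 2^2 + 5^2 + 2^2 + (-5)^2
= 16 + 9 + 9 + 0 + 1 + 9 + 36 + 9 + 9 + 36 + 36 + 25 + 4 + 25 + 4 + 25 = 253
||T||_HS = sqrt(253) = 15.9060

15.9060


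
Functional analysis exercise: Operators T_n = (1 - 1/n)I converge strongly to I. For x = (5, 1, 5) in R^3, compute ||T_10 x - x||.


T_10 x - x = (1 - 1/10)x - x = -x/10
||x|| = sqrt(51) = 7.1414
||T_10 x - x|| = ||x||/10 = 7.1414/10 = 0.7141

0.7141


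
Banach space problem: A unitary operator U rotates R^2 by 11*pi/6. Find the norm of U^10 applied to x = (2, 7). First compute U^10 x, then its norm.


U is a rotation by theta = 11*pi/6
U^10 = rotation by 10*theta = 110*pi/6 = 2*pi/6 (mod 2*pi)
cos(2*pi/6) = 0.5000, sin(2*pi/6) = 0.8660
U^10 x = (0.5000 * 2 - 0.8660 * 7, 0.8660 * 2 + 0.5000 * 7)
= (-5.0622, 5.2321)
||U^10 x|| = sqrt((-5.0622)^2 + 5.2321^2) = sqrt(53.0000) = 7.2801

7.2801


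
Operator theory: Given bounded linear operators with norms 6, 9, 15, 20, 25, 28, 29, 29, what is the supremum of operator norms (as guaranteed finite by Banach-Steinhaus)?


By the Uniform Boundedness Principle, the supremum of norms is finite.
sup_k ||T_k|| = max(6, 9, 15, 20, 25, 28, 29, 29) = 29

29


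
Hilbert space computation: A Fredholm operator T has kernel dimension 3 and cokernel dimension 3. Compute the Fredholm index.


The Fredholm index is defined as ind(T) = dim(ker T) - dim(coker T)
= 3 - 3
= 0

0


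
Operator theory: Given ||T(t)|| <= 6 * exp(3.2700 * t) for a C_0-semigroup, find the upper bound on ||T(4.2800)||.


||T(4.2800)|| <= 6 * exp(3.2700 * 4.2800)
= 6 * exp(13.9956)
= 6 * 1.1973e+06
= 7.1839e+06

7.1839e+06


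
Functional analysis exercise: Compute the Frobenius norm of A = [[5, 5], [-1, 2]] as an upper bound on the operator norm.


||A||_F^2 = sum a_ij^2
= 5^2 + 5^2 + (-1)^2 + 2^2
= 25 + 25 + 1 + 4 = 55
||A||_F = sqrt(55) = 7.4162

7.4162


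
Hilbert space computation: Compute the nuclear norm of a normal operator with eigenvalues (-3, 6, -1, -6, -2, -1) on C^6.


For a normal operator, singular values equal |eigenvalues|.
Trace norm = sum |lambda_i| = 3 + 6 + 1 + 6 + 2 + 1
= 19

19


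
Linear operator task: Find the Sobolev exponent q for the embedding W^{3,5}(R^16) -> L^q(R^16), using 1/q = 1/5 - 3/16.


Using the Sobolev embedding formula: 1/q = 1/p - k/n
1/q = 1/5 - 3/16 = 1/80
q = 1/(1/80) = 80

80.0000


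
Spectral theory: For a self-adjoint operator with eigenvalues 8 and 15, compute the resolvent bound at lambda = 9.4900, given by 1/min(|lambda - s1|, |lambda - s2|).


dist(9.4900, {8, 15}) = min(|9.4900 - 8|, |9.4900 - 15|)
= min(1.4900, 5.5100) = 1.4900
Resolvent bound = 1/1.4900 = 0.6711

0.6711


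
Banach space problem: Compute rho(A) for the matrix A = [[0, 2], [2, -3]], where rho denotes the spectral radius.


For a 2x2 matrix, eigenvalues satisfy lambda^2 - (trace)*lambda + det = 0
trace = 0 + -3 = -3
det = 0*-3 - 2*2 = -4
discriminant = (-3)^2 - 4*(-4) = 25
spectral radius = max |eigenvalue| = 4.0000

4.0000


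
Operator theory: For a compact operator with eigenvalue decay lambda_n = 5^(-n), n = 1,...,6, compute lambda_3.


The eigenvalue formula gives lambda_3 = 1/5^3
= 1/125
= 0.0080

0.0080


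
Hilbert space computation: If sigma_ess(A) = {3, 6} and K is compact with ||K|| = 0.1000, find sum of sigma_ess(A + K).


By Weyl's theorem, the essential spectrum is invariant under compact perturbations.
sigma_ess(A + K) = sigma_ess(A) = {3, 6}
Sum = 3 + 6 = 9

9


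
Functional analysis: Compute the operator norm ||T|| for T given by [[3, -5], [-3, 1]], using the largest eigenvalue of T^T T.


A^T A = [[18, -18], [-18, 26]]
trace(A^T A) = 44, det(A^T A) = 144
discriminant = 44^2 - 4*144 = 1360
Largest eigenvalue of A^T A = (trace + sqrt(disc))/2 = 40.4391
||T|| = sqrt(40.4391) = 6.3592

6.3592


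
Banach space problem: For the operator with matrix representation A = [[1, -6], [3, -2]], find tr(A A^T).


trace(A * A^T) = sum of squares of all entries
= 1^2 + (-6)^2 + 3^2 + (-2)^2
= 1 + 36 + 9 + 4
= 50

50


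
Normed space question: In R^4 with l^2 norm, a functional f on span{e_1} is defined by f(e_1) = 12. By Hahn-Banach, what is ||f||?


The norm of f is given by ||f|| = sup_{||x||=1} |f(x)|.
On span{e_1}, ||e_1|| = 1, so ||f|| = |f(e_1)| / ||e_1||
= |12| / 1 = 12.0000

12.0000


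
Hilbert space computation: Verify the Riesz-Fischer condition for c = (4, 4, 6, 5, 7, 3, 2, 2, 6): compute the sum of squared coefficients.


sum |c_n|^2 = 4^2 + 4^2 + 6^2 + 5^2 + 7^2 + 3^2 + 2^2 + 2^2 + 6^2
= 16 + 16 + 36 + 25 + 49 + 9 + 4 + 4 + 36
= 195

195


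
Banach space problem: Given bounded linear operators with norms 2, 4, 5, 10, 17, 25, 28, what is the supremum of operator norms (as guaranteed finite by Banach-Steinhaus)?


By the Uniform Boundedness Principle, the supremum of norms is finite.
sup_k ||T_k|| = max(2, 4, 5, 10, 17, 25, 28) = 28

28


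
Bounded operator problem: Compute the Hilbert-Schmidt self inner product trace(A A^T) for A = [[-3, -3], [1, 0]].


trace(A * A^T) = sum of squares of all entries
= (-3)^2 + (-3)^2 + 1^2 + 0^2
= 9 + 9 + 1 + 0
= 19

19


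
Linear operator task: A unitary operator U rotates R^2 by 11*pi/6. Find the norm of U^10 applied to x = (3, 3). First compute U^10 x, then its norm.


U is a rotation by theta = 11*pi/6
U^10 = rotation by 10*theta = 110*pi/6 = 2*pi/6 (mod 2*pi)
cos(2*pi/6) = 0.5000, sin(2*pi/6) = 0.8660
U^10 x = (0.5000 * 3 - 0.8660 * 3, 0.8660 * 3 + 0.5000 * 3)
= (-1.0981, 4.0981)
||U^10 x|| = sqrt((-1.0981)^2 + 4.0981^2) = sqrt(18.0000) = 4.2426

4.2426


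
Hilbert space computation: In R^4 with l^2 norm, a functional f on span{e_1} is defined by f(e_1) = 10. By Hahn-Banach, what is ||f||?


The norm of f is given by ||f|| = sup_{||x||=1} |f(x)|.
On span{e_1}, ||e_1|| = 1, so ||f|| = |f(e_1)| / ||e_1||
= |10| / 1 = 10.0000

10.0000


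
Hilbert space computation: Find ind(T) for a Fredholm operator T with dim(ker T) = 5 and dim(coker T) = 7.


The Fredholm index is defined as ind(T) = dim(ker T) - dim(coker T)
= 5 - 7
= -2

-2


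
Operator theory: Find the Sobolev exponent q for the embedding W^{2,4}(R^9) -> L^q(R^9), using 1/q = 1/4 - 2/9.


Using the Sobolev embedding formula: 1/q = 1/p - k/n
1/q = 1/4 - 2/9 = 1/36
q = 1/(1/36) = 36

36.0000


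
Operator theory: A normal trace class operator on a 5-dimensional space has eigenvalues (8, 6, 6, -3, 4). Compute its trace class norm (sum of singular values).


For a normal operator, singular values equal |eigenvalues|.
Trace norm = sum |lambda_i| = 8 + 6 + 6 + 3 + 4
= 27

27


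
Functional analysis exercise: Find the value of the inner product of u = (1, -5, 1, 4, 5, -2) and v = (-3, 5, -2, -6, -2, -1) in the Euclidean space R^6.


Computing the standard inner product <u, v> = sum u_i * v_i
= 1*-3 + -5*5 + 1*-2 + 4*-6 + 5*-2 + -2*-1
= -3 + -25 + -2 + -24 + -10 + 2
= -62

-62


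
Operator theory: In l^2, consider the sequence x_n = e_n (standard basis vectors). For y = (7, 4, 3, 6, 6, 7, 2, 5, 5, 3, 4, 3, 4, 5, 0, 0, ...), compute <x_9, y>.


x_9 = e_9 is the standard basis vector with 1 in position 9.
<x_9, y> = y_9 = 5
As n -> infinity, <x_n, y> -> 0, confirming weak convergence of (x_n) to 0.

5


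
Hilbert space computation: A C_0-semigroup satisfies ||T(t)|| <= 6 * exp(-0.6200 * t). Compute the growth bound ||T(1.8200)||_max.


||T(1.8200)|| <= 6 * exp(-0.6200 * 1.8200)
= 6 * exp(-1.1284)
= 6 * 0.3236
= 1.9413

1.9413


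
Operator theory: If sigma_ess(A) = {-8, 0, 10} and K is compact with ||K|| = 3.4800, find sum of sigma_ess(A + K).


By Weyl's theorem, the essential spectrum is invariant under compact perturbations.
sigma_ess(A + K) = sigma_ess(A) = {-8, 0, 10}
Sum = -8 + 0 + 10 = 2

2


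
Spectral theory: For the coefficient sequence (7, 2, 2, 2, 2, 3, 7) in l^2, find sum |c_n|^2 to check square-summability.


sum |c_n|^2 = 7^2 + 2^2 + 2^2 + 2^2 + 2^2 + 3^2 + 7^2
= 49 + 4 + 4 + 4 + 4 + 9 + 49
= 123

123


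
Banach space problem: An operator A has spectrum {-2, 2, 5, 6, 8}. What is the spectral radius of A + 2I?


Spectrum of A + 2I = {0, 4, 7, 8, 10}
Spectral radius = max |lambda| over the shifted spectrum
= max(0, 4, 7, 8, 10) = 10

10


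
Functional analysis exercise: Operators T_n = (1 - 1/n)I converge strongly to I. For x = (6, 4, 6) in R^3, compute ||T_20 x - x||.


T_20 x - x = (1 - 1/20)x - x = -x/20
||x|| = sqrt(88) = 9.3808
||T_20 x - x|| = ||x||/20 = 9.3808/20 = 0.4690

0.4690


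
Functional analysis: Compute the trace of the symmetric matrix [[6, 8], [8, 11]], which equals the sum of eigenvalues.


For a self-adjoint (symmetric) matrix, the eigenvalues are real.
The sum of eigenvalues equals the trace of the matrix.
trace = 6 + 11 = 17

17


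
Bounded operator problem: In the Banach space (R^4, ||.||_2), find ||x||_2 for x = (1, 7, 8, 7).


The l^2 norm = (sum |x_i|^2)^(1/2)
Sum of 2th powers = 1 + 49 + 64 + 49 = 163
||x||_2 = (163)^(1/2) = 12.7671

12.7671


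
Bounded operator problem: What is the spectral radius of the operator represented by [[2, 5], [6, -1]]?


For a 2x2 matrix, eigenvalues satisfy lambda^2 - (trace)*lambda + det = 0
trace = 2 + -1 = 1
det = 2*-1 - 5*6 = -32
discriminant = 1^2 - 4*(-32) = 129
spectral radius = max |eigenvalue| = 6.1789

6.1789


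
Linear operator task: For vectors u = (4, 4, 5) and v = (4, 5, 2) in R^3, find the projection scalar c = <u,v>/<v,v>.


Computing <u,v> = 4*4 + 4*5 + 5*2 = 46
Computing <v,v> = 4^2 + 5^2 + 2^2 = 45
Projection coefficient = 46/45 = 1.0222

1.0222


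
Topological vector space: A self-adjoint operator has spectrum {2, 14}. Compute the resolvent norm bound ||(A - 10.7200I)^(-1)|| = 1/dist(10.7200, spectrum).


dist(10.7200, {2, 14}) = min(|10.7200 - 2|, |10.7200 - 14|)
= min(8.7200, 3.2800) = 3.2800
Resolvent bound = 1/3.2800 = 0.3049

0.3049


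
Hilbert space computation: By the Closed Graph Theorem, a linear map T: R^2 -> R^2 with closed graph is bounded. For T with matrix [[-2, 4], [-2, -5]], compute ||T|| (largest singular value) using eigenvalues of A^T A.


A^T A = [[8, 2], [2, 41]]
trace(A^T A) = 49, det(A^T A) = 324
discriminant = 49^2 - 4*324 = 1105
Largest eigenvalue of A^T A = (trace + sqrt(disc))/2 = 41.1208
||T|| = sqrt(41.1208) = 6.4125

6.4125


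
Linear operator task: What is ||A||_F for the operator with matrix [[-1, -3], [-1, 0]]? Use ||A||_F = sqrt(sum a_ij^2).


||A||_F^2 = sum a_ij^2
= (-1)^2 + (-3)^2 + (-1)^2 + 0^2
= 1 + 9 + 1 + 0 = 11
||A||_F = sqrt(11) = 3.3166

3.3166


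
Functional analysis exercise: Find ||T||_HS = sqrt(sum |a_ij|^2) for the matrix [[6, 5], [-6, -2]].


The Hilbert-Schmidt norm is sqrt(sum of squares of all entries).
Sum of squares = 6^2 + 5^2 + (-6)^2 + (-2)^2
= 36 + 25 + 36 + 4 = 101
||T||_HS = sqrt(101) = 10.0499

10.0499


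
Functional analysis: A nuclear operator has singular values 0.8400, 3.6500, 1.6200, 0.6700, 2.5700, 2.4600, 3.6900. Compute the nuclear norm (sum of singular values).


The nuclear norm is the sum of all singular values.
||T||_1 = 0.8400 + 3.6500 + 1.6200 + 0.6700 + 2.5700 + 2.4600 + 3.6900
= 15.5000

15.5000


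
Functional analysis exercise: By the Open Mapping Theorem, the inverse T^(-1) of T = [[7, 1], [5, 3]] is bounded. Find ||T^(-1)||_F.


det(T) = 7*3 - 1*5 = 16
T^(-1) = (1/16) * [[3, -1], [-5, 7]] = [[0.1875, -0.0625], [-0.3125, 0.4375]]
||T^(-1)||_F^2 = 0.1875^2 + (-0.0625)^2 + (-0.3125)^2 + 0.4375^2 = 0.3281
||T^(-1)||_F = sqrt(0.3281) = 0.5728

0.5728


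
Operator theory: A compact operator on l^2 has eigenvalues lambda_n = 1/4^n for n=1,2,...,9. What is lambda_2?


The eigenvalue formula gives lambda_2 = 1/4^2
= 1/16
= 0.0625

0.0625


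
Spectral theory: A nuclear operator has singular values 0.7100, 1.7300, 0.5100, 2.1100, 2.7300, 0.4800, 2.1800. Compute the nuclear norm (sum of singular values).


The nuclear norm is the sum of all singular values.
||T||_1 = 0.7100 + 1.7300 + 0.5100 + 2.1100 + 2.7300 + 0.4800 + 2.1800
= 10.4500

10.4500


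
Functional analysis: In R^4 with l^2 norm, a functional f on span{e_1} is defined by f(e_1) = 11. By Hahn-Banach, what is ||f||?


The norm of f is given by ||f|| = sup_{||x||=1} |f(x)|.
On span{e_1}, ||e_1|| = 1, so ||f|| = |f(e_1)| / ||e_1||
= |11| / 1 = 11.0000

11.0000


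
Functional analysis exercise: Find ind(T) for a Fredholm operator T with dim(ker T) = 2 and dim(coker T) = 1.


The Fredholm index is defined as ind(T) = dim(ker T) - dim(coker T)
= 2 - 1
= 1

1


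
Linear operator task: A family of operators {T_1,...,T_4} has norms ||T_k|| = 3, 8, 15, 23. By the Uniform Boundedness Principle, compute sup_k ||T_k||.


By the Uniform Boundedness Principle, the supremum of norms is finite.
sup_k ||T_k|| = max(3, 8, 15, 23) = 23

23


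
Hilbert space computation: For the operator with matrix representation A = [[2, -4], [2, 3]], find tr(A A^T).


trace(A * A^T) = sum of squares of all entries
= 2^2 + (-4)^2 + 2^2 + 3^2
= 4 + 16 + 4 + 9
= 33

33


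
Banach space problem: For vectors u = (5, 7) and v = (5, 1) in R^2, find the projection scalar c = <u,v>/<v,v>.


Computing <u,v> = 5*5 + 7*1 = 32
Computing <v,v> = 5^2 + 1^2 = 26
Projection coefficient = 32/26 = 1.2308

1.2308


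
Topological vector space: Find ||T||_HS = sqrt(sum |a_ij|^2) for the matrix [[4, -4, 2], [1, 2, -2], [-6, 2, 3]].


The Hilbert-Schmidt norm is sqrt(sum of squares of all entries).
Sum of squares = 4^2 + (-4)^2 + 2^2 + 1^2 + 2^2 + (-2)^2 + (-6)^2 + 2^2 + 3^2
= 16 + 16 + 4 + 1 + 4 + 4 + 36 + 4 + 9 = 94
||T||_HS = sqrt(94) = 9.6954

9.6954


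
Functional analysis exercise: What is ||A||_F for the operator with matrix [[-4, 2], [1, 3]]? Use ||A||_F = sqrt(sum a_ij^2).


||A||_F^2 = sum a_ij^2
= (-4)^2 + 2^2 + 1^2 + 3^2
= 16 + 4 + 1 + 9 = 30
||A||_F = sqrt(30) = 5.4772

5.4772


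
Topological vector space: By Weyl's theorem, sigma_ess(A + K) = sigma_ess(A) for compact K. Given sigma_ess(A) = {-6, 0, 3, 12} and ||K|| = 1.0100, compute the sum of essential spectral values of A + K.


By Weyl's theorem, the essential spectrum is invariant under compact perturbations.
sigma_ess(A + K) = sigma_ess(A) = {-6, 0, 3, 12}
Sum = -6 + 0 + 3 + 12 = 9

9


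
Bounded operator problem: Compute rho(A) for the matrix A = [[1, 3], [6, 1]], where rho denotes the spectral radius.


For a 2x2 matrix, eigenvalues satisfy lambda^2 - (trace)*lambda + det = 0
trace = 1 + 1 = 2
det = 1*1 - 3*6 = -17
discriminant = 2^2 - 4*(-17) = 72
spectral radius = max |eigenvalue| = 5.2426

5.2426


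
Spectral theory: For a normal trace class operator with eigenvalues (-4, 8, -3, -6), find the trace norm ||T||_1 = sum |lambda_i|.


For a normal operator, singular values equal |eigenvalues|.
Trace norm = sum |lambda_i| = 4 + 8 + 3 + 6
= 21

21


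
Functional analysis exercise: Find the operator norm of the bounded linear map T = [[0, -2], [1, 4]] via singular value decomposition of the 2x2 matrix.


A^T A = [[1, 4], [4, 20]]
trace(A^T A) = 21, det(A^T A) = 4
discriminant = 21^2 - 4*4 = 425
Largest eigenvalue of A^T A = (trace + sqrt(disc))/2 = 20.8078
||T|| = sqrt(20.8078) = 4.5616

4.5616


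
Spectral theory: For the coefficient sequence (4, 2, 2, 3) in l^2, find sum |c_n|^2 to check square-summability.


sum |c_n|^2 = 4^2 + 2^2 + 2^2 + 3^2
= 16 + 4 + 4 + 9
= 33

33


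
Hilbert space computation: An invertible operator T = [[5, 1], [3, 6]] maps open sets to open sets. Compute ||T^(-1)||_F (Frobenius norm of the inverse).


det(T) = 5*6 - 1*3 = 27
T^(-1) = (1/27) * [[6, -1], [-3, 5]] = [[0.2222, -0.0370], [-0.1111, 0.1852]]
||T^(-1)||_F^2 = 0.2222^2 + (-0.0370)^2 + (-0.1111)^2 + 0.1852^2 = 0.0974
||T^(-1)||_F = sqrt(0.0974) = 0.3121

0.3121


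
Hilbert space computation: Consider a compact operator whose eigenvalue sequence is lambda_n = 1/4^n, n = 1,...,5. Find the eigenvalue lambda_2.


The eigenvalue formula gives lambda_2 = 1/4^2
= 1/16
= 0.0625

0.0625


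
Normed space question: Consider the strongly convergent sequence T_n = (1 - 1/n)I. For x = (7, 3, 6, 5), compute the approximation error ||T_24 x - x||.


T_24 x - x = (1 - 1/24)x - x = -x/24
||x|| = sqrt(119) = 10.9087
||T_24 x - x|| = ||x||/24 = 10.9087/24 = 0.4545

0.4545


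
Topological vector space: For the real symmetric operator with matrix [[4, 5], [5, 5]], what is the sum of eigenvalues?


For a self-adjoint (symmetric) matrix, the eigenvalues are real.
The sum of eigenvalues equals the trace of the matrix.
trace = 4 + 5 = 9

9


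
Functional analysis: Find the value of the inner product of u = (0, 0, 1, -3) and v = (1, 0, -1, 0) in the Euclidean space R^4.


Computing the standard inner product <u, v> = sum u_i * v_i
= 0*1 + 0*0 + 1*-1 + -3*0
= 0 + 0 + -1 + 0
= -1

-1


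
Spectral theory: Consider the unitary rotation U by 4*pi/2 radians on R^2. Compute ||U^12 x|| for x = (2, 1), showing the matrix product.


U is a rotation by theta = 4*pi/2
U^12 = rotation by 12*theta = 48*pi/2 = 0*pi/2 (mod 2*pi)
cos(0*pi/2) = 1.0000, sin(0*pi/2) = 0.0000
U^12 x = (1.0000 * 2 - 0.0000 * 1, 0.0000 * 2 + 1.0000 * 1)
= (2.0000, 1.0000)
||U^12 x|| = sqrt(2.0000^2 + 1.0000^2) = sqrt(5.0000) = 2.2361

2.2361


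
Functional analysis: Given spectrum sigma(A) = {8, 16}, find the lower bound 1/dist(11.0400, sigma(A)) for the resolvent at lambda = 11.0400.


dist(11.0400, {8, 16}) = min(|11.0400 - 8|, |11.0400 - 16|)
= min(3.0400, 4.9600) = 3.0400
Resolvent bound = 1/3.0400 = 0.3289

0.3289


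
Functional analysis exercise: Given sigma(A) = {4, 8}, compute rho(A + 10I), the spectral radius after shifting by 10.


Spectrum of A + 10I = {14, 18}
Spectral radius = max |lambda| over the shifted spectrum
= max(14, 18) = 18

18


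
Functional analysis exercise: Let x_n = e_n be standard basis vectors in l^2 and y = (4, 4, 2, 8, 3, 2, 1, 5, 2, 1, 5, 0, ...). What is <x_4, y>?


x_4 = e_4 is the standard basis vector with 1 in position 4.
<x_4, y> = y_4 = 8
As n -> infinity, <x_n, y> -> 0, confirming weak convergence of (x_n) to 0.

8


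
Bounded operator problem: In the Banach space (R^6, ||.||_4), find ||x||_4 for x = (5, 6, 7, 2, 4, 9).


The l^4 norm = (sum |x_i|^4)^(1/4)
Sum of 4th powers = 625 + 1296 + 2401 + 16 + 256 + 6561 = 11155
||x||_4 = (11155)^(1/4) = 10.2770

10.2770


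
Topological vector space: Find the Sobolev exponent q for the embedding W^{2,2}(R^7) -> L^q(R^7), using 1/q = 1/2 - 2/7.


Using the Sobolev embedding formula: 1/q = 1/p - k/n
1/q = 1/2 - 2/7 = 3/14
q = 1/(3/14) = 14/3 = 4.6667

4.6667


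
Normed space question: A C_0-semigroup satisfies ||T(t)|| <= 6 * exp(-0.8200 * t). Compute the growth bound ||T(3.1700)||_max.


||T(3.1700)|| <= 6 * exp(-0.8200 * 3.1700)
= 6 * exp(-2.5994)
= 6 * 0.0743
= 0.4459

0.4459


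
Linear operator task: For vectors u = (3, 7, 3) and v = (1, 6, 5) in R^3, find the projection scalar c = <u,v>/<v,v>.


Computing <u,v> = 3*1 + 7*6 + 3*5 = 60
Computing <v,v> = 1^2 + 6^2 + 5^2 = 62
Projection coefficient = 60/62 = 0.9677

0.9677


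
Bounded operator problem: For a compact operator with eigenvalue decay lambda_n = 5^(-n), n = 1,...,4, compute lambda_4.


The eigenvalue formula gives lambda_4 = 1/5^4
= 1/625
= 0.0016

0.0016


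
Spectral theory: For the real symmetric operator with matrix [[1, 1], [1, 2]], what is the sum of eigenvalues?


For a self-adjoint (symmetric) matrix, the eigenvalues are real.
The sum of eigenvalues equals the trace of the matrix.
trace = 1 + 2 = 3

3


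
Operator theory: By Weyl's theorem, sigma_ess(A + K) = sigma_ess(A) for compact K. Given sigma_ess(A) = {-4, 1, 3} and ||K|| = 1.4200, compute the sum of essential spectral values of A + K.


By Weyl's theorem, the essential spectrum is invariant under compact perturbations.
sigma_ess(A + K) = sigma_ess(A) = {-4, 1, 3}
Sum = -4 + 1 + 3 = 0

0


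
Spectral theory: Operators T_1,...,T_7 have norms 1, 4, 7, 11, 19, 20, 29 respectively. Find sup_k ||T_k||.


By the Uniform Boundedness Principle, the supremum of norms is finite.
sup_k ||T_k|| = max(1, 4, 7, 11, 19, 20, 29) = 29

29


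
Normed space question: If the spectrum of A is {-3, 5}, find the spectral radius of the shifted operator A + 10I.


Spectrum of A + 10I = {7, 15}
Spectral radius = max |lambda| over the shifted spectrum
= max(7, 15) = 15

15


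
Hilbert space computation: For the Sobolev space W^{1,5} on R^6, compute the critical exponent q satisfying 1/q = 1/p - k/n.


Using the Sobolev embedding formula: 1/q = 1/p - k/n
1/q = 1/5 - 1/6 = 1/30
q = 1/(1/30) = 30

30.0000


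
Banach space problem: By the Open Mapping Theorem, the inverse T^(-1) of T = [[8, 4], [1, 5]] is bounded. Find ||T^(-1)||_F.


det(T) = 8*5 - 4*1 = 36
T^(-1) = (1/36) * [[5, -4], [-1, 8]] = [[0.1389, -0.1111], [-0.0278, 0.2222]]
||T^(-1)||_F^2 = 0.1389^2 + (-0.1111)^2 + (-0.0278)^2 + 0.2222^2 = 0.0818
||T^(-1)||_F = sqrt(0.0818) = 0.2860

0.2860


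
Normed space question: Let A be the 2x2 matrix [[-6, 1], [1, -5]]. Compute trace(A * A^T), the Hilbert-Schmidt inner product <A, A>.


trace(A * A^T) = sum of squares of all entries
= (-6)^2 + 1^2 + 1^2 + (-5)^2
= 36 + 1 + 1 + 25
= 63

63


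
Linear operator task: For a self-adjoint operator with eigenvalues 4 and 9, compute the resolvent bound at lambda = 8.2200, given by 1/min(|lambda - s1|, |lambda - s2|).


dist(8.2200, {4, 9}) = min(|8.2200 - 4|, |8.2200 - 9|)
= min(4.2200, 0.7800) = 0.7800
Resolvent bound = 1/0.7800 = 1.2821

1.2821


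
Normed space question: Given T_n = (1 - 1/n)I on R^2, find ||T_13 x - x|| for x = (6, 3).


T_13 x - x = (1 - 1/13)x - x = -x/13
||x|| = sqrt(45) = 6.7082
||T_13 x - x|| = ||x||/13 = 6.7082/13 = 0.5160

0.5160


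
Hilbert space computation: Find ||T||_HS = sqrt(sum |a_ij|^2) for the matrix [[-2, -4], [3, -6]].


The Hilbert-Schmidt norm is sqrt(sum of squares of all entries).
Sum of squares = (-2)^2 + (-4)^2 + 3^2 + (-6)^2
= 4 + 16 + 9 + 36 = 65
||T||_HS = sqrt(65) = 8.0623

8.0623


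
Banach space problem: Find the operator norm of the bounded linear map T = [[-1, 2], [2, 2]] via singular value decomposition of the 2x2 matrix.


A^T A = [[5, 2], [2, 8]]
trace(A^T A) = 13, det(A^T A) = 36
discriminant = 13^2 - 4*36 = 25
Largest eigenvalue of A^T A = (trace + sqrt(disc))/2 = 9.0000
||T|| = sqrt(9.0000) = 3.0000

3.0000


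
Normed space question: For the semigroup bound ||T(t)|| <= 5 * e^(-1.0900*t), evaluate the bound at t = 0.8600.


||T(0.8600)|| <= 5 * exp(-1.0900 * 0.8600)
= 5 * exp(-0.9374)
= 5 * 0.3916
= 1.9582

1.9582


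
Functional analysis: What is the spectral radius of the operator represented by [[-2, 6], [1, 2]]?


For a 2x2 matrix, eigenvalues satisfy lambda^2 - (trace)*lambda + det = 0
trace = -2 + 2 = 0
det = -2*2 - 6*1 = -10
discriminant = 0^2 - 4*(-10) = 40
spectral radius = max |eigenvalue| = 3.1623

3.1623


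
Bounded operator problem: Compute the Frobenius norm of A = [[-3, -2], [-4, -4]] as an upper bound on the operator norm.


||A||_F^2 = sum a_ij^2
= (-3)^2 + (-2)^2 + (-4)^2 + (-4)^2
= 9 + 4 + 16 + 16 = 45
||A||_F = sqrt(45) = 6.7082

6.7082


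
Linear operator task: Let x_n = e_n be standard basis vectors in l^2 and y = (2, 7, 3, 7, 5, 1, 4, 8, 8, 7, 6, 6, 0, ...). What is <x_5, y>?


x_5 = e_5 is the standard basis vector with 1 in position 5.
<x_5, y> = y_5 = 5
As n -> infinity, <x_n, y> -> 0, confirming weak convergence of (x_n) to 0.

5


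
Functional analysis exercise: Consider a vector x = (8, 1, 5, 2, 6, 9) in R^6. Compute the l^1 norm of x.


The l^1 norm equals the sum of absolute values of all components.
||x||_1 = 8 + 1 + 5 + 2 + 6 + 9
= 31

31.0000


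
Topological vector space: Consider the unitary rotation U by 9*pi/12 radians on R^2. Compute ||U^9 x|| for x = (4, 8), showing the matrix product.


U is a rotation by theta = 9*pi/12
U^9 = rotation by 9*theta = 81*pi/12 = 9*pi/12 (mod 2*pi)
cos(9*pi/12) = -0.7071, sin(9*pi/12) = 0.7071
U^9 x = (-0.7071 * 4 - 0.7071 * 8, 0.7071 * 4 + -0.7071 * 8)
= (-8.4853, -2.8284)
||U^9 x|| = sqrt((-8.4853)^2 + (-2.8284)^2) = sqrt(80.0000) = 8.9443

8.9443


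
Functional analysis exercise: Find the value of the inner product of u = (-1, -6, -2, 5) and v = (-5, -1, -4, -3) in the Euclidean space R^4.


Computing the standard inner product <u, v> = sum u_i * v_i
= -1*-5 + -6*-1 + -2*-4 + 5*-3
= 5 + 6 + 8 + -15
= 4

4


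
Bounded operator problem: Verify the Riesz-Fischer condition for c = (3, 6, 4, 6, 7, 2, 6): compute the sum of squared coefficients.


sum |c_n|^2 = 3^2 + 6^2 + 4^2 + 6^2 + 7^2 + 2^2 + 6^2
= 9 + 36 + 16 + 36 + 49 + 4 + 36
= 186

186


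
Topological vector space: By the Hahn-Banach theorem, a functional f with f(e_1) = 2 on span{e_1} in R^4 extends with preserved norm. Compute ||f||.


The norm of f is given by ||f|| = sup_{||x||=1} |f(x)|.
On span{e_1}, ||e_1|| = 1, so ||f|| = |f(e_1)| / ||e_1||
= |2| / 1 = 2.0000

2.0000


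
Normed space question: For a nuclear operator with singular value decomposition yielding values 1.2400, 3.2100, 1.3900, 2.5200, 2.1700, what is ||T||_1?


The nuclear norm is the sum of all singular values.
||T||_1 = 1.2400 + 3.2100 + 1.3900 + 2.5200 + 2.1700
= 10.5300

10.5300
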